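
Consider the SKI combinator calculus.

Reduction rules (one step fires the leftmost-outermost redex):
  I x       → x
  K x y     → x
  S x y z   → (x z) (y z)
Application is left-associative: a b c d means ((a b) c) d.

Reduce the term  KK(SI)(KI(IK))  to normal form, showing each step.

Answer: normal form = KI  (in 2 steps)

Derivation:
  start: KK(SI)(KI(IK))
  →1  K(KI(IK))
  →2  KI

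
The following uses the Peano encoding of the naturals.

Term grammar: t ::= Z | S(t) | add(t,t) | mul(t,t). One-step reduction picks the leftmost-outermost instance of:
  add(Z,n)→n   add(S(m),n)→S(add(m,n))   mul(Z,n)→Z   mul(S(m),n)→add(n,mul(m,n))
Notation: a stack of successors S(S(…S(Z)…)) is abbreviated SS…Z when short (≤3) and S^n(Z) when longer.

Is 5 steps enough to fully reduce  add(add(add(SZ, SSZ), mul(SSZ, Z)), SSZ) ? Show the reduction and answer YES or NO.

Answer: NO — after 5 steps the term is S(add(S(add(SZ, mul(SSZ, Z))), SSZ)), not yet normal

Derivation:
  start: add(add(add(SZ, SSZ), mul(SSZ, Z)), SSZ)
  [1] add(add(S(add(Z, SSZ)), mul(SSZ, Z)), SSZ)
  [2] add(S(add(add(Z, SSZ), mul(SSZ, Z))), SSZ)
  [3] S(add(add(add(Z, SSZ), mul(SSZ, Z)), SSZ))
  [4] S(add(add(SSZ, mul(SSZ, Z)), SSZ))
  [5] S(add(S(add(SZ, mul(SSZ, Z))), SSZ))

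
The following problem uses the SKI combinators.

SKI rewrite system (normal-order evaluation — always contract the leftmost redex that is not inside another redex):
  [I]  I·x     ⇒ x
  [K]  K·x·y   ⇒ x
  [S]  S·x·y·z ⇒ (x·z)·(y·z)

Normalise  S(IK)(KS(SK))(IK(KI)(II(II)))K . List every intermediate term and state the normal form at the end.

  start: S(IK)(KS(SK))(IK(KI)(II(II)))K
  step 1: IK(IK(KI)(II(II)))(KS(SK)(IK(KI)(II(II))))K
  step 2: K(IK(KI)(II(II)))(KS(SK)(IK(KI)(II(II))))K
  step 3: IK(KI)(II(II))K
  step 4: K(KI)(II(II))K
  step 5: KIK
  step 6: I

Answer: normal form = I  (in 6 steps)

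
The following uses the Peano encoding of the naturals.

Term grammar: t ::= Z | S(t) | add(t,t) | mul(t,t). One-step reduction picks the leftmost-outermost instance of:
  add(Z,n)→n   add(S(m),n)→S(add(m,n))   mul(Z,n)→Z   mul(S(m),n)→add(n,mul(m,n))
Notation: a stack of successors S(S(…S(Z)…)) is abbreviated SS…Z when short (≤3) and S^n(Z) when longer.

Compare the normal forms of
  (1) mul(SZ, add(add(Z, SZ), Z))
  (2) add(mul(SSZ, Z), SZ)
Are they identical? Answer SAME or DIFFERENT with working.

Term A:
  start: mul(SZ, add(add(Z, SZ), Z))
  step 1: add(add(add(Z, SZ), Z), mul(Z, add(add(Z, SZ), Z)))
  step 2: add(add(SZ, Z), mul(Z, add(add(Z, SZ), Z)))
  step 3: add(S(add(Z, Z)), mul(Z, add(add(Z, SZ), Z)))
  step 4: S(add(add(Z, Z), mul(Z, add(add(Z, SZ), Z))))
  step 5: S(add(Z, mul(Z, add(add(Z, SZ), Z))))
  step 6: S(mul(Z, add(add(Z, SZ), Z)))
  step 7: SZ

Term B:
  start: add(mul(SSZ, Z), SZ)
  step 1: add(add(Z, mul(SZ, Z)), SZ)
  step 2: add(mul(SZ, Z), SZ)
  step 3: add(add(Z, mul(Z, Z)), SZ)
  step 4: add(mul(Z, Z), SZ)
  step 5: add(Z, SZ)
  step 6: SZ

Answer: SAME — A ⇓ SZ, B ⇓ SZ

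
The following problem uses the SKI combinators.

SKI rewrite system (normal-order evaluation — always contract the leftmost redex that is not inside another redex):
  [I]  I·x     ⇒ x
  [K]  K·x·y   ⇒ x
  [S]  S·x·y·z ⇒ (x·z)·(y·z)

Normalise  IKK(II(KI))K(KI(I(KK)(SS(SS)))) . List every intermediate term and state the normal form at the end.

  start: IKK(II(KI))K(KI(I(KK)(SS(SS))))
  step 1: KK(II(KI))K(KI(I(KK)(SS(SS))))
  step 2: KK(KI(I(KK)(SS(SS))))
  step 3: K

Answer: normal form = K  (in 3 steps)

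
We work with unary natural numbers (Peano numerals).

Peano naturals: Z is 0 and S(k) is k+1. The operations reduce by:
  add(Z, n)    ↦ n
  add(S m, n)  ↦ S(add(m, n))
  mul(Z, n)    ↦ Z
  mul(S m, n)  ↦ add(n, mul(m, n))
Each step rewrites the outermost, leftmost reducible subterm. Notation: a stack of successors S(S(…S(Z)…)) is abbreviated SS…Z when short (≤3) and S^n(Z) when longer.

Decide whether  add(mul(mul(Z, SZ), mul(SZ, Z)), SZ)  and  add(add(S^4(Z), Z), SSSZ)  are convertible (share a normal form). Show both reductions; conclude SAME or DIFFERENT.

Term A:
  start: add(mul(mul(Z, SZ), mul(SZ, Z)), SZ)
  →1  add(mul(Z, mul(SZ, Z)), SZ)
  →2  add(Z, SZ)
  →3  SZ

Term B:
  start: add(add(S^4(Z), Z), SSSZ)
  →1  add(S(add(SSSZ, Z)), SSSZ)
  →2  S(add(add(SSSZ, Z), SSSZ))
  →3  S(add(S(add(SSZ, Z)), SSSZ))
  →4  S(S(add(add(SSZ, Z), SSSZ)))
  →5  S(S(add(S(add(SZ, Z)), SSSZ)))
  →6  S(S(S(add(add(SZ, Z), SSSZ))))
  →7  S(S(S(add(S(add(Z, Z)), SSSZ))))
  →8  S(S(S(S(add(add(Z, Z), SSSZ)))))
  →9  S(S(S(S(add(Z, SSSZ)))))
  →10  S^7(Z)

Answer: DIFFERENT — A ⇓ SZ, B ⇓ S^7(Z)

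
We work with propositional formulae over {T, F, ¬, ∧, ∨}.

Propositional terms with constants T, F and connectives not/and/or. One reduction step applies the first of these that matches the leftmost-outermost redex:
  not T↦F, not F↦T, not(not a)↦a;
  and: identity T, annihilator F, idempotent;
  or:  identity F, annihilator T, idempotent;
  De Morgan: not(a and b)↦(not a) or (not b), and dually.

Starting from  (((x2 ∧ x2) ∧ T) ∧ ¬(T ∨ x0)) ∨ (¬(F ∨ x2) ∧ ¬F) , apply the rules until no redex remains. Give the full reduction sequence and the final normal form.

  start: (((x2 ∧ x2) ∧ T) ∧ ¬(T ∨ x0)) ∨ (¬(F ∨ x2) ∧ ¬F)
  [1] ((x2 ∧ x2) ∧ ¬(T ∨ x0)) ∨ (¬(F ∨ x2) ∧ ¬F)
  [2] (x2 ∧ ¬(T ∨ x0)) ∨ (¬(F ∨ x2) ∧ ¬F)
  [3] (x2 ∧ (¬T ∧ ¬x0)) ∨ (¬(F ∨ x2) ∧ ¬F)
  [4] (x2 ∧ (F ∧ ¬x0)) ∨ (¬(F ∨ x2) ∧ ¬F)
  [5] (x2 ∧ F) ∨ (¬(F ∨ x2) ∧ ¬F)
  [6] F ∨ (¬(F ∨ x2) ∧ ¬F)
  [7] ¬(F ∨ x2) ∧ ¬F
  [8] (¬F ∧ ¬x2) ∧ ¬F
  [9] (T ∧ ¬x2) ∧ ¬F
  [10] ¬x2 ∧ ¬F
  [11] ¬x2 ∧ T
  [12] ¬x2

Answer: normal form = ¬x2  (in 12 steps)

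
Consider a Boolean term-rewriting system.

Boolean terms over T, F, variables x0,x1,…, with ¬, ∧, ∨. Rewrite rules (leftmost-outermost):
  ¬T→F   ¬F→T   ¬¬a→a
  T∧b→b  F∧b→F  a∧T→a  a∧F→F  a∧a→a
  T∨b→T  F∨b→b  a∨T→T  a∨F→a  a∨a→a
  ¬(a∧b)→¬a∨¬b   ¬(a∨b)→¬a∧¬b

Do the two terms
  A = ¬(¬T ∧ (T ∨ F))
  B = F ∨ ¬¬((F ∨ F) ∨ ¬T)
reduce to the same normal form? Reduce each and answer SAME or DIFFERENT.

Term A:
  start: ¬(¬T ∧ (T ∨ F))
  [1] ¬¬T ∨ ¬(T ∨ F)
  [2] T ∨ ¬(T ∨ F)
  [3] T

Term B:
  start: F ∨ ¬¬((F ∨ F) ∨ ¬T)
  [1] ¬¬((F ∨ F) ∨ ¬T)
  [2] (F ∨ F) ∨ ¬T
  [3] F ∨ ¬T
  [4] ¬T
  [5] F

Answer: DIFFERENT — A ⇓ T, B ⇓ F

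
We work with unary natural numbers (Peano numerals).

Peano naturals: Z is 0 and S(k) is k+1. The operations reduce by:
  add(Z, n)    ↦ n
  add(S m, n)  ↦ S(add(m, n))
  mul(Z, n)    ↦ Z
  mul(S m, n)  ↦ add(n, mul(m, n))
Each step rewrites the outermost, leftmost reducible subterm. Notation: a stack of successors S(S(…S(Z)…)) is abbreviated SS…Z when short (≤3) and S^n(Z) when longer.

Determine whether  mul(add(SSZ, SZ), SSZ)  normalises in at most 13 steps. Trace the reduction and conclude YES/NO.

Answer: NO — after 13 steps the term is S(S(S(S(S(add(SZ, mul(Z, SSZ))))))), not yet normal

Derivation:
  start: mul(add(SSZ, SZ), SSZ)
  step 1: mul(S(add(SZ, SZ)), SSZ)
  step 2: add(SSZ, mul(add(SZ, SZ), SSZ))
  step 3: S(add(SZ, mul(add(SZ, SZ), SSZ)))
  step 4: S(S(add(Z, mul(add(SZ, SZ), SSZ))))
  step 5: S(S(mul(add(SZ, SZ), SSZ)))
  step 6: S(S(mul(S(add(Z, SZ)), SSZ)))
  step 7: S(S(add(SSZ, mul(add(Z, SZ), SSZ))))
  step 8: S(S(S(add(SZ, mul(add(Z, SZ), SSZ)))))
  step 9: S(S(S(S(add(Z, mul(add(Z, SZ), SSZ))))))
  step 10: S(S(S(S(mul(add(Z, SZ), SSZ)))))
  step 11: S(S(S(S(mul(SZ, SSZ)))))
  step 12: S(S(S(S(add(SSZ, mul(Z, SSZ))))))
  step 13: S(S(S(S(S(add(SZ, mul(Z, SSZ)))))))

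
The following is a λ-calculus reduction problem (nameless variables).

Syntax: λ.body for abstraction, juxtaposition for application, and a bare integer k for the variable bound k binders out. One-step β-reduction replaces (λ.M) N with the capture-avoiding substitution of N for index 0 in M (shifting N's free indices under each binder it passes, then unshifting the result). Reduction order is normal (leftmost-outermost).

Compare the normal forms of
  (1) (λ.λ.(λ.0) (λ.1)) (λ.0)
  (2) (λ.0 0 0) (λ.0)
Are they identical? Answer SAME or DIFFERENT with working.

Answer: DIFFERENT — A ⇓ λ.λ.1, B ⇓ λ.0

Reduction:
Term A:
  start: (λ.λ.(λ.0) (λ.1)) (λ.0)
  [1] λ.(λ.0) (λ.1)
  [2] λ.λ.1

Term B:
  start: (λ.0 0 0) (λ.0)
  [1] (λ.0) (λ.0) (λ.0)
  [2] (λ.0) (λ.0)
  [3] λ.0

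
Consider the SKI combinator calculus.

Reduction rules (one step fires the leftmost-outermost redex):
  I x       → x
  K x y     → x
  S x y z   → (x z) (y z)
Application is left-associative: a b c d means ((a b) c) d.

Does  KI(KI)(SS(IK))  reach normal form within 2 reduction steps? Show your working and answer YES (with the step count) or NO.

Answer: NO — after 2 steps the term is SS(IK), not yet normal

Working:
  start: KI(KI)(SS(IK))
  step 1: I(SS(IK))
  step 2: SS(IK)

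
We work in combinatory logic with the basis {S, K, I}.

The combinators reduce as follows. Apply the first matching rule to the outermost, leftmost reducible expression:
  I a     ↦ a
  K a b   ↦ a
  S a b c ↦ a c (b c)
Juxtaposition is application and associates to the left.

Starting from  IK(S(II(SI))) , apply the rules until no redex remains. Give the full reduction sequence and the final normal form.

Answer: normal form = K(S(SI))  (in 3 steps)

Working:
  start: IK(S(II(SI)))
  [1] K(S(II(SI)))
  [2] K(S(I(SI)))
  [3] K(S(SI))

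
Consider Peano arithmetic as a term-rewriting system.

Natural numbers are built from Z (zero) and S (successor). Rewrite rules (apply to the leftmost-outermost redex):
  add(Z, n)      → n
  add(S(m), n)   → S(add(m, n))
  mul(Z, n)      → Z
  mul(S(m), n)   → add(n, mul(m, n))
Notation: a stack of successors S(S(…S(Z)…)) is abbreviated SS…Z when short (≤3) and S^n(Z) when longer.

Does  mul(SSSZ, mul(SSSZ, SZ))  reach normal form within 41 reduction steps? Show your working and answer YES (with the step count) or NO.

  start: mul(SSSZ, mul(SSSZ, SZ))
  [1] add(mul(SSSZ, SZ), mul(SSZ, mul(SSSZ, SZ)))
  [2] add(add(SZ, mul(SSZ, SZ)), mul(SSZ, mul(SSSZ, SZ)))
  [3] add(S(add(Z, mul(SSZ, SZ))), mul(SSZ, mul(SSSZ, SZ)))
  [4] S(add(add(Z, mul(SSZ, SZ)), mul(SSZ, mul(SSSZ, SZ))))
  [5] S(add(mul(SSZ, SZ), mul(SSZ, mul(SSSZ, SZ))))
  [6] S(add(add(SZ, mul(SZ, SZ)), mul(SSZ, mul(SSSZ, SZ))))
  [7] S(add(S(add(Z, mul(SZ, SZ))), mul(SSZ, mul(SSSZ, SZ))))
  [8] S(S(add(add(Z, mul(SZ, SZ)), mul(SSZ, mul(SSSZ, SZ)))))
  [9] S(S(add(mul(SZ, SZ), mul(SSZ, mul(SSSZ, SZ)))))
  [10] S(S(add(add(SZ, mul(Z, SZ)), mul(SSZ, mul(SSSZ, SZ)))))
  [11] S(S(add(S(add(Z, mul(Z, SZ))), mul(SSZ, mul(SSSZ, SZ)))))
  [12] S(S(S(add(add(Z, mul(Z, SZ)), mul(SSZ, mul(SSSZ, SZ))))))
  [13] S(S(S(add(mul(Z, SZ), mul(SSZ, mul(SSSZ, SZ))))))
  [14] S(S(S(add(Z, mul(SSZ, mul(SSSZ, SZ))))))
  [15] S(S(S(mul(SSZ, mul(SSSZ, SZ)))))
  [16] S(S(S(add(mul(SSSZ, SZ), mul(SZ, mul(SSSZ, SZ))))))
  [17] S(S(S(add(add(SZ, mul(SSZ, SZ)), mul(SZ, mul(SSSZ, SZ))))))
  [18] S(S(S(add(S(add(Z, mul(SSZ, SZ))), mul(SZ, mul(SSSZ, SZ))))))
  [19] S(S(S(S(add(add(Z, mul(SSZ, SZ)), mul(SZ, mul(SSSZ, SZ)))))))
  [20] S(S(S(S(add(mul(SSZ, SZ), mul(SZ, mul(SSSZ, SZ)))))))
  [21] S(S(S(S(add(add(SZ, mul(SZ, SZ)), mul(SZ, mul(SSSZ, SZ)))))))
  [22] S(S(S(S(add(S(add(Z, mul(SZ, SZ))), mul(SZ, mul(SSSZ, SZ)))))))
  [23] S(S(S(S(S(add(add(Z, mul(SZ, SZ)), mul(SZ, mul(SSSZ, SZ))))))))
  [24] S(S(S(S(S(add(mul(SZ, SZ), mul(SZ, mul(SSSZ, SZ))))))))
  [25] S(S(S(S(S(add(add(SZ, mul(Z, SZ)), mul(SZ, mul(SSSZ, SZ))))))))
  [26] S(S(S(S(S(add(S(add(Z, mul(Z, SZ))), mul(SZ, mul(SSSZ, SZ))))))))
  [27] S(S(S(S(S(S(add(add(Z, mul(Z, SZ)), mul(SZ, mul(SSSZ, SZ)))))))))
  [28] S(S(S(S(S(S(add(mul(Z, SZ), mul(SZ, mul(SSSZ, SZ)))))))))
  [29] S(S(S(S(S(S(add(Z, mul(SZ, mul(SSSZ, SZ)))))))))
  [30] S(S(S(S(S(S(mul(SZ, mul(SSSZ, SZ))))))))
  [31] S(S(S(S(S(S(add(mul(SSSZ, SZ), mul(Z, mul(SSSZ, SZ)))))))))
  [32] S(S(S(S(S(S(add(add(SZ, mul(SSZ, SZ)), mul(Z, mul(SSSZ, SZ)))))))))
  [33] S(S(S(S(S(S(add(S(add(Z, mul(SSZ, SZ))), mul(Z, mul(SSSZ, SZ)))))))))
  [34] S(S(S(S(S(S(S(add(add(Z, mul(SSZ, SZ)), mul(Z, mul(SSSZ, SZ))))))))))
  [35] S(S(S(S(S(S(S(add(mul(SSZ, SZ), mul(Z, mul(SSSZ, SZ))))))))))
  [36] S(S(S(S(S(S(S(add(add(SZ, mul(SZ, SZ)), mul(Z, mul(SSSZ, SZ))))))))))
  [37] S(S(S(S(S(S(S(add(S(add(Z, mul(SZ, SZ))), mul(Z, mul(SSSZ, SZ))))))))))
  [38] S(S(S(S(S(S(S(S(add(add(Z, mul(SZ, SZ)), mul(Z, mul(SSSZ, SZ)))))))))))
  [39] S(S(S(S(S(S(S(S(add(mul(SZ, SZ), mul(Z, mul(SSSZ, SZ)))))))))))
  [40] S(S(S(S(S(S(S(S(add(add(SZ, mul(Z, SZ)), mul(Z, mul(SSSZ, SZ)))))))))))
  [41] S(S(S(S(S(S(S(S(add(S(add(Z, mul(Z, SZ))), mul(Z, mul(SSSZ, SZ)))))))))))

Answer: NO — after 41 steps the term is S(S(S(S(S(S(S(S(add(S(add(Z, mul(Z, SZ))), mul(Z, mul(SSSZ, SZ))))))))))), not yet normal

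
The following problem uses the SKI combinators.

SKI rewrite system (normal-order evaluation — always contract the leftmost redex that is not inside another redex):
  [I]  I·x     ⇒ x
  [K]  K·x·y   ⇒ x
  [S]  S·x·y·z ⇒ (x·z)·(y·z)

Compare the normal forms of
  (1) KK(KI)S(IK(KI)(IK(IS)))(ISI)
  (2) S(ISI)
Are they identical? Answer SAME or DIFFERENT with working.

Term A:
  start: KK(KI)S(IK(KI)(IK(IS)))(ISI)
  [1] KS(IK(KI)(IK(IS)))(ISI)
  [2] S(ISI)
  [3] S(SI)

Term B:
  start: S(ISI)
  [1] S(SI)

Answer: SAME — A ⇓ S(SI), B ⇓ S(SI)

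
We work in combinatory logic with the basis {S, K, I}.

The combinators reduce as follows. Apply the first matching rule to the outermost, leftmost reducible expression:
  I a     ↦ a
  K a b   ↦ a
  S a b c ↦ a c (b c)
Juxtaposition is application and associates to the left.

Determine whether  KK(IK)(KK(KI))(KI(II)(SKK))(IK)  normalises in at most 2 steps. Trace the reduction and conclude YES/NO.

Answer: NO — after 2 steps the term is KK(KI)(IK), not yet normal

Reduction:
  start: KK(IK)(KK(KI))(KI(II)(SKK))(IK)
  →1  K(KK(KI))(KI(II)(SKK))(IK)
  →2  KK(KI)(IK)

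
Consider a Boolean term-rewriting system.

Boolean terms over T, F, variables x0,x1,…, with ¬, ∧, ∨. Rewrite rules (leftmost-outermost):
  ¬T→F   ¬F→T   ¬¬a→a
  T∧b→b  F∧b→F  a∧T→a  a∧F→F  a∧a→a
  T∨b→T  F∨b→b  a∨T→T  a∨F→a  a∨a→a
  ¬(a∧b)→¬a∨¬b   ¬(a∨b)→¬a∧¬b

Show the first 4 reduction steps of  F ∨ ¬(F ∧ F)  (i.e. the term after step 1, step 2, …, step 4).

Answer: after 4 steps: T

Working:
  start: F ∨ ¬(F ∧ F)
  →1  ¬(F ∧ F)
  →2  ¬F ∨ ¬F
  →3  ¬F
  →4  T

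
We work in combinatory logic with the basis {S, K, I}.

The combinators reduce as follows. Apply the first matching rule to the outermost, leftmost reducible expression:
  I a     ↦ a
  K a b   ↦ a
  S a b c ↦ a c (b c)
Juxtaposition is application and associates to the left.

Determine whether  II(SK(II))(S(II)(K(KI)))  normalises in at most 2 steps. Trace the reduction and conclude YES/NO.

  start: II(SK(II))(S(II)(K(KI)))
  →1  I(SK(II))(S(II)(K(KI)))
  →2  SK(II)(S(II)(K(KI)))

Answer: NO — after 2 steps the term is SK(II)(S(II)(K(KI))), not yet normal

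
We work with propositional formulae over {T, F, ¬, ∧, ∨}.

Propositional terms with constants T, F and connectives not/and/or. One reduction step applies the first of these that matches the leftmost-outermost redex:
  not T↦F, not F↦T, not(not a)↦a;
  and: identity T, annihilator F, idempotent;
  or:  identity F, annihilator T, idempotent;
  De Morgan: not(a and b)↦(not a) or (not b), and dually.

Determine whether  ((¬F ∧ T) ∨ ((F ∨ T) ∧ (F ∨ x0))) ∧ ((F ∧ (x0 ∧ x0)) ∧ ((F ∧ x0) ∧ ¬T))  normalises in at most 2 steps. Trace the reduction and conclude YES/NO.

  start: ((¬F ∧ T) ∨ ((F ∨ T) ∧ (F ∨ x0))) ∧ ((F ∧ (x0 ∧ x0)) ∧ ((F ∧ x0) ∧ ¬T))
  [1] (¬F ∨ ((F ∨ T) ∧ (F ∨ x0))) ∧ ((F ∧ (x0 ∧ x0)) ∧ ((F ∧ x0) ∧ ¬T))
  [2] (T ∨ ((F ∨ T) ∧ (F ∨ x0))) ∧ ((F ∧ (x0 ∧ x0)) ∧ ((F ∧ x0) ∧ ¬T))

Answer: NO — after 2 steps the term is (T ∨ ((F ∨ T) ∧ (F ∨ x0))) ∧ ((F ∧ (x0 ∧ x0)) ∧ ((F ∧ x0) ∧ ¬T)), not yet normal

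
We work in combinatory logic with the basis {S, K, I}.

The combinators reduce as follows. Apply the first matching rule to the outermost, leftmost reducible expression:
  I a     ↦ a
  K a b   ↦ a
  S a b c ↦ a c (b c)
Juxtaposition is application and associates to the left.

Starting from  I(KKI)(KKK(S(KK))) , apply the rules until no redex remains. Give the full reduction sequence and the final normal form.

Answer: normal form = K(K(S(KK)))  (in 3 steps)

Working:
  start: I(KKI)(KKK(S(KK)))
  step 1: KKI(KKK(S(KK)))
  step 2: K(KKK(S(KK)))
  step 3: K(K(S(KK)))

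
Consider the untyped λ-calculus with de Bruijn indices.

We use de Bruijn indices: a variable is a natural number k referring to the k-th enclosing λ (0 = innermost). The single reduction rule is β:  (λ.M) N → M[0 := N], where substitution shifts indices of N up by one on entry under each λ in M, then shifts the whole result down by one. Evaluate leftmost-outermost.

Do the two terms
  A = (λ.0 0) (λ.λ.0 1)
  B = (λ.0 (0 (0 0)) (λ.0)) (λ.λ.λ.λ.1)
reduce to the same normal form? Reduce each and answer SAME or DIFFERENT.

Term A:
  start: (λ.0 0) (λ.λ.0 1)
  →1  (λ.λ.0 1) (λ.λ.0 1)
  →2  λ.0 (λ.λ.0 1)

Term B:
  start: (λ.0 (0 (0 0)) (λ.0)) (λ.λ.λ.λ.1)
  →1  (λ.λ.λ.λ.1) ((λ.λ.λ.λ.1) ((λ.λ.λ.λ.1) (λ.λ.λ.λ.1))) (λ.0)
  →2  (λ.λ.λ.1) (λ.0)
  →3  λ.λ.1

Answer: DIFFERENT — A ⇓ λ.0 (λ.λ.0 1), B ⇓ λ.λ.1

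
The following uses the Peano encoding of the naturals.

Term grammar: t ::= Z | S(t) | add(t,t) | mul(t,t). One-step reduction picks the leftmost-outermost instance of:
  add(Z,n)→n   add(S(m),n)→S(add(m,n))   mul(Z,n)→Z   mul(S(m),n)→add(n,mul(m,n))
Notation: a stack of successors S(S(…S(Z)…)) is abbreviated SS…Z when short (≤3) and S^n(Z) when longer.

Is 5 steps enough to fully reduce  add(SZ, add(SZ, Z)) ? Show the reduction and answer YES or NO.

  start: add(SZ, add(SZ, Z))
  [1] S(add(Z, add(SZ, Z)))
  [2] S(add(SZ, Z))
  [3] S(S(add(Z, Z)))
  [4] SSZ

Answer: YES — reaches normal form SSZ in 4 ≤ 5 steps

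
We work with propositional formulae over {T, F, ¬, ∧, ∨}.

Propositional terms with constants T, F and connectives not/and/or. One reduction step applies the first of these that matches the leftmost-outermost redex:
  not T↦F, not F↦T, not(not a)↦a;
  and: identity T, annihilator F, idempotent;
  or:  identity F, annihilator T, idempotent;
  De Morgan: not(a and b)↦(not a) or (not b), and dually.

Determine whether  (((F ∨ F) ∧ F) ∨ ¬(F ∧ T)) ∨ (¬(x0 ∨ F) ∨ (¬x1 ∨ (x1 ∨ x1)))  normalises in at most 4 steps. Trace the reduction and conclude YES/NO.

  start: (((F ∨ F) ∧ F) ∨ ¬(F ∧ T)) ∨ (¬(x0 ∨ F) ∨ (¬x1 ∨ (x1 ∨ x1)))
  step 1: (F ∨ ¬(F ∧ T)) ∨ (¬(x0 ∨ F) ∨ (¬x1 ∨ (x1 ∨ x1)))
  step 2: ¬(F ∧ T) ∨ (¬(x0 ∨ F) ∨ (¬x1 ∨ (x1 ∨ x1)))
  step 3: (¬F ∨ ¬T) ∨ (¬(x0 ∨ F) ∨ (¬x1 ∨ (x1 ∨ x1)))
  step 4: (T ∨ ¬T) ∨ (¬(x0 ∨ F) ∨ (¬x1 ∨ (x1 ∨ x1)))

Answer: NO — after 4 steps the term is (T ∨ ¬T) ∨ (¬(x0 ∨ F) ∨ (¬x1 ∨ (x1 ∨ x1))), not yet normal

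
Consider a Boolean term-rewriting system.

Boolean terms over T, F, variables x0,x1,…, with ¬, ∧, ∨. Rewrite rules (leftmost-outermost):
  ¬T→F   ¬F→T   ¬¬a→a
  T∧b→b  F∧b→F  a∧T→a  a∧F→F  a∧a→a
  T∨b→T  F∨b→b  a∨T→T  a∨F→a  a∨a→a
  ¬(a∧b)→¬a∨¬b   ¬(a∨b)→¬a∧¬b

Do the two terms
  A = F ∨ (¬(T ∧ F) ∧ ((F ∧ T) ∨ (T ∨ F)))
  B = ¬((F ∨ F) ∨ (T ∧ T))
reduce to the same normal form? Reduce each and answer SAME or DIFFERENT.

Term A:
  start: F ∨ (¬(T ∧ F) ∧ ((F ∧ T) ∨ (T ∨ F)))
  step 1: ¬(T ∧ F) ∧ ((F ∧ T) ∨ (T ∨ F))
  step 2: (¬T ∨ ¬F) ∧ ((F ∧ T) ∨ (T ∨ F))
  step 3: (F ∨ ¬F) ∧ ((F ∧ T) ∨ (T ∨ F))
  step 4: ¬F ∧ ((F ∧ T) ∨ (T ∨ F))
  step 5: T ∧ ((F ∧ T) ∨ (T ∨ F))
  step 6: (F ∧ T) ∨ (T ∨ F)
  step 7: F ∨ (T ∨ F)
  step 8: T ∨ F
  step 9: T

Term B:
  start: ¬((F ∨ F) ∨ (T ∧ T))
  step 1: ¬(F ∨ F) ∧ ¬(T ∧ T)
  step 2: (¬F ∧ ¬F) ∧ ¬(T ∧ T)
  step 3: ¬F ∧ ¬(T ∧ T)
  step 4: T ∧ ¬(T ∧ T)
  step 5: ¬(T ∧ T)
  step 6: ¬T ∨ ¬T
  step 7: ¬T
  step 8: F

Answer: DIFFERENT — A ⇓ T, B ⇓ F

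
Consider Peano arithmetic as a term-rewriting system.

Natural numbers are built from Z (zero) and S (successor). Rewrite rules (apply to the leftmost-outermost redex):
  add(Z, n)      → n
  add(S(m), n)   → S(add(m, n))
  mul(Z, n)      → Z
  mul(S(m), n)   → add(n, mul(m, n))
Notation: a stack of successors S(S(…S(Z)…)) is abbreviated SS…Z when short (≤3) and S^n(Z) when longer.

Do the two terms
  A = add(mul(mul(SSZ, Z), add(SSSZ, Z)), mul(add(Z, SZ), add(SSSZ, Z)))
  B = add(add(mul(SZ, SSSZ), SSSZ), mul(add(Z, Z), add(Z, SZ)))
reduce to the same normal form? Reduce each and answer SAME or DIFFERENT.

Term A:
  start: add(mul(mul(SSZ, Z), add(SSSZ, Z)), mul(add(Z, SZ), add(SSSZ, Z)))
  [1] add(mul(add(Z, mul(SZ, Z)), add(SSSZ, Z)), mul(add(Z, SZ), add(SSSZ, Z)))
  [2] add(mul(mul(SZ, Z), add(SSSZ, Z)), mul(add(Z, SZ), add(SSSZ, Z)))
  [3] add(mul(add(Z, mul(Z, Z)), add(SSSZ, Z)), mul(add(Z, SZ), add(SSSZ, Z)))
  [4] add(mul(mul(Z, Z), add(SSSZ, Z)), mul(add(Z, SZ), add(SSSZ, Z)))
  [5] add(mul(Z, add(SSSZ, Z)), mul(add(Z, SZ), add(SSSZ, Z)))
  [6] add(Z, mul(add(Z, SZ), add(SSSZ, Z)))
  [7] mul(add(Z, SZ), add(SSSZ, Z))
  [8] mul(SZ, add(SSSZ, Z))
  [9] add(add(SSSZ, Z), mul(Z, add(SSSZ, Z)))
  [10] add(S(add(SSZ, Z)), mul(Z, add(SSSZ, Z)))
  [11] S(add(add(SSZ, Z), mul(Z, add(SSSZ, Z))))
  [12] S(add(S(add(SZ, Z)), mul(Z, add(SSSZ, Z))))
  [13] S(S(add(add(SZ, Z), mul(Z, add(SSSZ, Z)))))
  [14] S(S(add(S(add(Z, Z)), mul(Z, add(SSSZ, Z)))))
  [15] S(S(S(add(add(Z, Z), mul(Z, add(SSSZ, Z))))))
  [16] S(S(S(add(Z, mul(Z, add(SSSZ, Z))))))
  [17] S(S(S(mul(Z, add(SSSZ, Z)))))
  [18] SSSZ

Term B:
  start: add(add(mul(SZ, SSSZ), SSSZ), mul(add(Z, Z), add(Z, SZ)))
  [1] add(add(add(SSSZ, mul(Z, SSSZ)), SSSZ), mul(add(Z, Z), add(Z, SZ)))
  [2] add(add(S(add(SSZ, mul(Z, SSSZ))), SSSZ), mul(add(Z, Z), add(Z, SZ)))
  [3] add(S(add(add(SSZ, mul(Z, SSSZ)), SSSZ)), mul(add(Z, Z), add(Z, SZ)))
  [4] S(add(add(add(SSZ, mul(Z, SSSZ)), SSSZ), mul(add(Z, Z), add(Z, SZ))))
  [5] S(add(add(S(add(SZ, mul(Z, SSSZ))), SSSZ), mul(add(Z, Z), add(Z, SZ))))
  [6] S(add(S(add(add(SZ, mul(Z, SSSZ)), SSSZ)), mul(add(Z, Z), add(Z, SZ))))
  [7] S(S(add(add(add(SZ, mul(Z, SSSZ)), SSSZ), mul(add(Z, Z), add(Z, SZ)))))
  [8] S(S(add(add(S(add(Z, mul(Z, SSSZ))), SSSZ), mul(add(Z, Z), add(Z, SZ)))))
  [9] S(S(add(S(add(add(Z, mul(Z, SSSZ)), SSSZ)), mul(add(Z, Z), add(Z, SZ)))))
  [10] S(S(S(add(add(add(Z, mul(Z, SSSZ)), SSSZ), mul(add(Z, Z), add(Z, SZ))))))
  [11] S(S(S(add(add(mul(Z, SSSZ), SSSZ), mul(add(Z, Z), add(Z, SZ))))))
  [12] S(S(S(add(add(Z, SSSZ), mul(add(Z, Z), add(Z, SZ))))))
  [13] S(S(S(add(SSSZ, mul(add(Z, Z), add(Z, SZ))))))
  [14] S(S(S(S(add(SSZ, mul(add(Z, Z), add(Z, SZ)))))))
  [15] S(S(S(S(S(add(SZ, mul(add(Z, Z), add(Z, SZ))))))))
  [16] S(S(S(S(S(S(add(Z, mul(add(Z, Z), add(Z, SZ)))))))))
  [17] S(S(S(S(S(S(mul(add(Z, Z), add(Z, SZ))))))))
  [18] S(S(S(S(S(S(mul(Z, add(Z, SZ))))))))
  [19] S^6(Z)

Answer: DIFFERENT — A ⇓ SSSZ, B ⇓ S^6(Z)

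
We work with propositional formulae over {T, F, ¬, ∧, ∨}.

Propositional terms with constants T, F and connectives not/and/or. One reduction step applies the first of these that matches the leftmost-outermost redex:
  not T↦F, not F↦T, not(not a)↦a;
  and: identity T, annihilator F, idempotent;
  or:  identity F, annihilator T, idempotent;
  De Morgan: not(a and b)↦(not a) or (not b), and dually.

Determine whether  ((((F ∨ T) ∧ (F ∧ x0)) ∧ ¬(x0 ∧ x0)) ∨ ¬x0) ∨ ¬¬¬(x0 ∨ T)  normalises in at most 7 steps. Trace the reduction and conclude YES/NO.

  start: ((((F ∨ T) ∧ (F ∧ x0)) ∧ ¬(x0 ∧ x0)) ∨ ¬x0) ∨ ¬¬¬(x0 ∨ T)
  step 1: (((T ∧ (F ∧ x0)) ∧ ¬(x0 ∧ x0)) ∨ ¬x0) ∨ ¬¬¬(x0 ∨ T)
  step 2: (((F ∧ x0) ∧ ¬(x0 ∧ x0)) ∨ ¬x0) ∨ ¬¬¬(x0 ∨ T)
  step 3: ((F ∧ ¬(x0 ∧ x0)) ∨ ¬x0) ∨ ¬¬¬(x0 ∨ T)
  step 4: (F ∨ ¬x0) ∨ ¬¬¬(x0 ∨ T)
  step 5: ¬x0 ∨ ¬¬¬(x0 ∨ T)
  step 6: ¬x0 ∨ ¬(x0 ∨ T)
  step 7: ¬x0 ∨ (¬x0 ∧ ¬T)

Answer: NO — after 7 steps the term is ¬x0 ∨ (¬x0 ∧ ¬T), not yet normal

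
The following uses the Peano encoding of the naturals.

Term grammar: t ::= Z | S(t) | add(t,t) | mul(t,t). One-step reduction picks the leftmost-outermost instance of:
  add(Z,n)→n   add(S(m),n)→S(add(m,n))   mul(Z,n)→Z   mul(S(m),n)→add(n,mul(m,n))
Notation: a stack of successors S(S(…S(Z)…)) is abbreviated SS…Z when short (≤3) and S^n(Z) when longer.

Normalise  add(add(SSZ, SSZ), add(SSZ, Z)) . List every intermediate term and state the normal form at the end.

Answer: normal form = S^6(Z)  (in 11 steps)

Working:
  start: add(add(SSZ, SSZ), add(SSZ, Z))
  step 1: add(S(add(SZ, SSZ)), add(SSZ, Z))
  step 2: S(add(add(SZ, SSZ), add(SSZ, Z)))
  step 3: S(add(S(add(Z, SSZ)), add(SSZ, Z)))
  step 4: S(S(add(add(Z, SSZ), add(SSZ, Z))))
  step 5: S(S(add(SSZ, add(SSZ, Z))))
  step 6: S(S(S(add(SZ, add(SSZ, Z)))))
  step 7: S(S(S(S(add(Z, add(SSZ, Z))))))
  step 8: S(S(S(S(add(SSZ, Z)))))
  step 9: S(S(S(S(S(add(SZ, Z))))))
  step 10: S(S(S(S(S(S(add(Z, Z)))))))
  step 11: S^6(Z)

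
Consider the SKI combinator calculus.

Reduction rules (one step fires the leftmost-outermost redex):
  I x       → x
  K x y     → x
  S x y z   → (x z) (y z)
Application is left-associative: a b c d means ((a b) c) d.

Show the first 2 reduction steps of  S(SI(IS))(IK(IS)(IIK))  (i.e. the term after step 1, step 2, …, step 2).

Answer: after 2 steps: S(SIS)(K(IS)(IIK))

Derivation:
  start: S(SI(IS))(IK(IS)(IIK))
  →1  S(SIS)(IK(IS)(IIK))
  →2  S(SIS)(K(IS)(IIK))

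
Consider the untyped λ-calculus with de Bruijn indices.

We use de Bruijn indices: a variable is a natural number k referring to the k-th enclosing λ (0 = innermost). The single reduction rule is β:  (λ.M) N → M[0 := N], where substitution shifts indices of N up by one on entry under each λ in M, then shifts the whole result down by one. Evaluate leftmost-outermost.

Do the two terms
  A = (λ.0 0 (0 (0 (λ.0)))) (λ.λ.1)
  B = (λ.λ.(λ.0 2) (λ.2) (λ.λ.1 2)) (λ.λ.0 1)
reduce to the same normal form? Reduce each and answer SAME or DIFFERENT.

Answer: DIFFERENT — A ⇓ λ.λ.1, B ⇓ λ.λ.0 (λ.λ.1 3)

Reduction:
Term A:
  start: (λ.0 0 (0 (0 (λ.0)))) (λ.λ.1)
  step 1: (λ.λ.1) (λ.λ.1) ((λ.λ.1) ((λ.λ.1) (λ.0)))
  step 2: (λ.λ.λ.1) ((λ.λ.1) ((λ.λ.1) (λ.0)))
  step 3: λ.λ.1

Term B:
  start: (λ.λ.(λ.0 2) (λ.2) (λ.λ.1 2)) (λ.λ.0 1)
  step 1: λ.(λ.0 (λ.λ.0 1)) (λ.λ.λ.0 1) (λ.λ.1 2)
  step 2: λ.(λ.λ.λ.0 1) (λ.λ.0 1) (λ.λ.1 2)
  step 3: λ.(λ.λ.0 1) (λ.λ.1 2)
  step 4: λ.λ.0 (λ.λ.1 3)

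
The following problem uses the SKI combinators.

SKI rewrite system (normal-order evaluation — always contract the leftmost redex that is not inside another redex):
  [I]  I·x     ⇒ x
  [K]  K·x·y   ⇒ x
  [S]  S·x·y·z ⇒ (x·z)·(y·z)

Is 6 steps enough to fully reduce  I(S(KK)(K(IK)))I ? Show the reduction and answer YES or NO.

  start: I(S(KK)(K(IK)))I
  →1  S(KK)(K(IK))I
  →2  KKI(K(IK)I)
  →3  K(K(IK)I)
  →4  K(IK)
  →5  KK

Answer: YES — reaches normal form KK in 5 ≤ 6 steps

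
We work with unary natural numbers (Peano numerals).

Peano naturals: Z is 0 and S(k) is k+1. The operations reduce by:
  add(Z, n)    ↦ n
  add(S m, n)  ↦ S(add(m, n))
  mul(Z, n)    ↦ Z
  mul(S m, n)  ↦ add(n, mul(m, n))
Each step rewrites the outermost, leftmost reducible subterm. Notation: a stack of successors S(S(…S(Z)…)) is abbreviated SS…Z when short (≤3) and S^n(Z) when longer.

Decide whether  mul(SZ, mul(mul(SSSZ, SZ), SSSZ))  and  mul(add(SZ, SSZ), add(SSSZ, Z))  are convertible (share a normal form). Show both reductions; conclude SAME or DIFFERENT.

Term A:
  start: mul(SZ, mul(mul(SSSZ, SZ), SSSZ))
  →1  add(mul(mul(SSSZ, SZ), SSSZ), mul(Z, mul(mul(SSSZ, SZ), SSSZ)))
  →2  add(mul(add(SZ, mul(SSZ, SZ)), SSSZ), mul(Z, mul(mul(SSSZ, SZ), SSSZ)))
  →3  add(mul(S(add(Z, mul(SSZ, SZ))), SSSZ), mul(Z, mul(mul(SSSZ, SZ), SSSZ)))
  →4  add(add(SSSZ, mul(add(Z, mul(SSZ, SZ)), SSSZ)), mul(Z, mul(mul(SSSZ, SZ), SSSZ)))
  →5  add(S(add(SSZ, mul(add(Z, mul(SSZ, SZ)), SSSZ))), mul(Z, mul(mul(SSSZ, SZ), SSSZ)))
  →6  S(add(add(SSZ, mul(add(Z, mul(SSZ, SZ)), SSSZ)), mul(Z, mul(mul(SSSZ, SZ), SSSZ))))
  →7  S(add(S(add(SZ, mul(add(Z, mul(SSZ, SZ)), SSSZ))), mul(Z, mul(mul(SSSZ, SZ), SSSZ))))
  →8  S(S(add(add(SZ, mul(add(Z, mul(SSZ, SZ)), SSSZ)), mul(Z, mul(mul(SSSZ, SZ), SSSZ)))))
  →9  S(S(add(S(add(Z, mul(add(Z, mul(SSZ, SZ)), SSSZ))), mul(Z, mul(mul(SSSZ, SZ), SSSZ)))))
  →10  S(S(S(add(add(Z, mul(add(Z, mul(SSZ, SZ)), SSSZ)), mul(Z, mul(mul(SSSZ, SZ), SSSZ))))))
  →11  S(S(S(add(mul(add(Z, mul(SSZ, SZ)), SSSZ), mul(Z, mul(mul(SSSZ, SZ), SSSZ))))))
  →12  S(S(S(add(mul(mul(SSZ, SZ), SSSZ), mul(Z, mul(mul(SSSZ, SZ), SSSZ))))))
  →13  S(S(S(add(mul(add(SZ, mul(SZ, SZ)), SSSZ), mul(Z, mul(mul(SSSZ, SZ), SSSZ))))))
  →14  S(S(S(add(mul(S(add(Z, mul(SZ, SZ))), SSSZ), mul(Z, mul(mul(SSSZ, SZ), SSSZ))))))
  →15  S(S(S(add(add(SSSZ, mul(add(Z, mul(SZ, SZ)), SSSZ)), mul(Z, mul(mul(SSSZ, SZ), SSSZ))))))
  →16  S(S(S(add(S(add(SSZ, mul(add(Z, mul(SZ, SZ)), SSSZ))), mul(Z, mul(mul(SSSZ, SZ), SSSZ))))))
  →17  S(S(S(S(add(add(SSZ, mul(add(Z, mul(SZ, SZ)), SSSZ)), mul(Z, mul(mul(SSSZ, SZ), SSSZ)))))))
  →18  S(S(S(S(add(S(add(SZ, mul(add(Z, mul(SZ, SZ)), SSSZ))), mul(Z, mul(mul(SSSZ, SZ), SSSZ)))))))
  →19  S(S(S(S(S(add(add(SZ, mul(add(Z, mul(SZ, SZ)), SSSZ)), mul(Z, mul(mul(SSSZ, SZ), SSSZ))))))))
  →20  S(S(S(S(S(add(S(add(Z, mul(add(Z, mul(SZ, SZ)), SSSZ))), mul(Z, mul(mul(SSSZ, SZ), SSSZ))))))))
  →21  S(S(S(S(S(S(add(add(Z, mul(add(Z, mul(SZ, SZ)), SSSZ)), mul(Z, mul(mul(SSSZ, SZ), SSSZ)))))))))
  →22  S(S(S(S(S(S(add(mul(add(Z, mul(SZ, SZ)), SSSZ), mul(Z, mul(mul(SSSZ, SZ), SSSZ)))))))))
  →23  S(S(S(S(S(S(add(mul(mul(SZ, SZ), SSSZ), mul(Z, mul(mul(SSSZ, SZ), SSSZ)))))))))
  →24  S(S(S(S(S(S(add(mul(add(SZ, mul(Z, SZ)), SSSZ), mul(Z, mul(mul(SSSZ, SZ), SSSZ)))))))))
  →25  S(S(S(S(S(S(add(mul(S(add(Z, mul(Z, SZ))), SSSZ), mul(Z, mul(mul(SSSZ, SZ), SSSZ)))))))))
  →26  S(S(S(S(S(S(add(add(SSSZ, mul(add(Z, mul(Z, SZ)), SSSZ)), mul(Z, mul(mul(SSSZ, SZ), SSSZ)))))))))
  →27  S(S(S(S(S(S(add(S(add(SSZ, mul(add(Z, mul(Z, SZ)), SSSZ))), mul(Z, mul(mul(SSSZ, SZ), SSSZ)))))))))
  →28  S(S(S(S(S(S(S(add(add(SSZ, mul(add(Z, mul(Z, SZ)), SSSZ)), mul(Z, mul(mul(SSSZ, SZ), SSSZ))))))))))
  →29  S(S(S(S(S(S(S(add(S(add(SZ, mul(add(Z, mul(Z, SZ)), SSSZ))), mul(Z, mul(mul(SSSZ, SZ), SSSZ))))))))))
  →30  S(S(S(S(S(S(S(S(add(add(SZ, mul(add(Z, mul(Z, SZ)), SSSZ)), mul(Z, mul(mul(SSSZ, SZ), SSSZ)))))))))))
  →31  S(S(S(S(S(S(S(S(add(S(add(Z, mul(add(Z, mul(Z, SZ)), SSSZ))), mul(Z, mul(mul(SSSZ, SZ), SSSZ)))))))))))
  →32  S(S(S(S(S(S(S(S(S(add(add(Z, mul(add(Z, mul(Z, SZ)), SSSZ)), mul(Z, mul(mul(SSSZ, SZ), SSSZ))))))))))))
  →33  S(S(S(S(S(S(S(S(S(add(mul(add(Z, mul(Z, SZ)), SSSZ), mul(Z, mul(mul(SSSZ, SZ), SSSZ))))))))))))
  →34  S(S(S(S(S(S(S(S(S(add(mul(mul(Z, SZ), SSSZ), mul(Z, mul(mul(SSSZ, SZ), SSSZ))))))))))))
  →35  S(S(S(S(S(S(S(S(S(add(mul(Z, SSSZ), mul(Z, mul(mul(SSSZ, SZ), SSSZ))))))))))))
  →36  S(S(S(S(S(S(S(S(S(add(Z, mul(Z, mul(mul(SSSZ, SZ), SSSZ))))))))))))
  →37  S(S(S(S(S(S(S(S(S(mul(Z, mul(mul(SSSZ, SZ), SSSZ)))))))))))
  →38  S^9(Z)

Term B:
  start: mul(add(SZ, SSZ), add(SSSZ, Z))
  →1  mul(S(add(Z, SSZ)), add(SSSZ, Z))
  →2  add(add(SSSZ, Z), mul(add(Z, SSZ), add(SSSZ, Z)))
  →3  add(S(add(SSZ, Z)), mul(add(Z, SSZ), add(SSSZ, Z)))
  →4  S(add(add(SSZ, Z), mul(add(Z, SSZ), add(SSSZ, Z))))
  →5  S(add(S(add(SZ, Z)), mul(add(Z, SSZ), add(SSSZ, Z))))
  →6  S(S(add(add(SZ, Z), mul(add(Z, SSZ), add(SSSZ, Z)))))
  →7  S(S(add(S(add(Z, Z)), mul(add(Z, SSZ), add(SSSZ, Z)))))
  →8  S(S(S(add(add(Z, Z), mul(add(Z, SSZ), add(SSSZ, Z))))))
  →9  S(S(S(add(Z, mul(add(Z, SSZ), add(SSSZ, Z))))))
  →10  S(S(S(mul(add(Z, SSZ), add(SSSZ, Z)))))
  →11  S(S(S(mul(SSZ, add(SSSZ, Z)))))
  →12  S(S(S(add(add(SSSZ, Z), mul(SZ, add(SSSZ, Z))))))
  →13  S(S(S(add(S(add(SSZ, Z)), mul(SZ, add(SSSZ, Z))))))
  →14  S(S(S(S(add(add(SSZ, Z), mul(SZ, add(SSSZ, Z)))))))
  →15  S(S(S(S(add(S(add(SZ, Z)), mul(SZ, add(SSSZ, Z)))))))
  →16  S(S(S(S(S(add(add(SZ, Z), mul(SZ, add(SSSZ, Z))))))))
  →17  S(S(S(S(S(add(S(add(Z, Z)), mul(SZ, add(SSSZ, Z))))))))
  →18  S(S(S(S(S(S(add(add(Z, Z), mul(SZ, add(SSSZ, Z)))))))))
  →19  S(S(S(S(S(S(add(Z, mul(SZ, add(SSSZ, Z)))))))))
  →20  S(S(S(S(S(S(mul(SZ, add(SSSZ, Z))))))))
  →21  S(S(S(S(S(S(add(add(SSSZ, Z), mul(Z, add(SSSZ, Z)))))))))
  →22  S(S(S(S(S(S(add(S(add(SSZ, Z)), mul(Z, add(SSSZ, Z)))))))))
  →23  S(S(S(S(S(S(S(add(add(SSZ, Z), mul(Z, add(SSSZ, Z))))))))))
  →24  S(S(S(S(S(S(S(add(S(add(SZ, Z)), mul(Z, add(SSSZ, Z))))))))))
  →25  S(S(S(S(S(S(S(S(add(add(SZ, Z), mul(Z, add(SSSZ, Z)))))))))))
  →26  S(S(S(S(S(S(S(S(add(S(add(Z, Z)), mul(Z, add(SSSZ, Z)))))))))))
  →27  S(S(S(S(S(S(S(S(S(add(add(Z, Z), mul(Z, add(SSSZ, Z))))))))))))
  →28  S(S(S(S(S(S(S(S(S(add(Z, mul(Z, add(SSSZ, Z))))))))))))
  →29  S(S(S(S(S(S(S(S(S(mul(Z, add(SSSZ, Z)))))))))))
  →30  S^9(Z)

Answer: SAME — A ⇓ S^9(Z), B ⇓ S^9(Z)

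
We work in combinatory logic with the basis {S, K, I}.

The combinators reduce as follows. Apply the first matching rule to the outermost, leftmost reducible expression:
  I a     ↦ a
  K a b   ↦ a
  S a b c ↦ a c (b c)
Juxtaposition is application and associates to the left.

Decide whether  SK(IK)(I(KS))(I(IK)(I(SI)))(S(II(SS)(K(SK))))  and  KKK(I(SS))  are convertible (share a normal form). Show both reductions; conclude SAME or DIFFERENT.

Term A:
  start: SK(IK)(I(KS))(I(IK)(I(SI)))(S(II(SS)(K(SK))))
  →1  K(I(KS))(IK(I(KS)))(I(IK)(I(SI)))(S(II(SS)(K(SK))))
  →2  I(KS)(I(IK)(I(SI)))(S(II(SS)(K(SK))))
  →3  KS(I(IK)(I(SI)))(S(II(SS)(K(SK))))
  →4  S(S(II(SS)(K(SK))))
  →5  S(S(I(SS)(K(SK))))
  →6  S(S(SS(K(SK))))

Term B:
  start: KKK(I(SS))
  →1  K(I(SS))
  →2  K(SS)

Answer: DIFFERENT — A ⇓ S(S(SS(K(SK)))), B ⇓ K(SS)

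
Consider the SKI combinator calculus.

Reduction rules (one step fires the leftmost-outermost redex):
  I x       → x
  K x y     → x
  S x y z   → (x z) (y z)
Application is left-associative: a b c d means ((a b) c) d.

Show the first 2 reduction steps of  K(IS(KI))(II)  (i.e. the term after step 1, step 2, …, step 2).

  start: K(IS(KI))(II)
  step 1: IS(KI)
  step 2: S(KI)

Answer: after 2 steps: S(KI)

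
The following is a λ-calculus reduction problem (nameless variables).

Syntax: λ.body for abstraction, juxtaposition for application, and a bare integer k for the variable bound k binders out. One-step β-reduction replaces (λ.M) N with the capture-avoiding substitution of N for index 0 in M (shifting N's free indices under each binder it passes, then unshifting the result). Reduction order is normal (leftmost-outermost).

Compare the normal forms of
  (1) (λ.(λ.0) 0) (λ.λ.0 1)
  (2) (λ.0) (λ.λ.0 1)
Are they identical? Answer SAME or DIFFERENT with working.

Term A:
  start: (λ.(λ.0) 0) (λ.λ.0 1)
  [1] (λ.0) (λ.λ.0 1)
  [2] λ.λ.0 1

Term B:
  start: (λ.0) (λ.λ.0 1)
  [1] λ.λ.0 1

Answer: SAME — A ⇓ λ.λ.0 1, B ⇓ λ.λ.0 1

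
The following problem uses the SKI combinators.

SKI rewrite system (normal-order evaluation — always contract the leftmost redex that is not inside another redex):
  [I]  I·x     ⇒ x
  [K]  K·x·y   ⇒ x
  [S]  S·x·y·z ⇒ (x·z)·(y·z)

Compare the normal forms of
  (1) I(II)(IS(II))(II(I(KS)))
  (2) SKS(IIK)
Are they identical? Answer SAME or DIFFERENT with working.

Term A:
  start: I(II)(IS(II))(II(I(KS)))
  [1] II(IS(II))(II(I(KS)))
  [2] I(IS(II))(II(I(KS)))
  [3] IS(II)(II(I(KS)))
  [4] S(II)(II(I(KS)))
  [5] SI(II(I(KS)))
  [6] SI(I(I(KS)))
  [7] SI(I(KS))
  [8] SI(KS)

Term B:
  start: SKS(IIK)
  [1] K(IIK)(S(IIK))
  [2] IIK
  [3] IK
  [4] K

Answer: DIFFERENT — A ⇓ SI(KS), B ⇓ K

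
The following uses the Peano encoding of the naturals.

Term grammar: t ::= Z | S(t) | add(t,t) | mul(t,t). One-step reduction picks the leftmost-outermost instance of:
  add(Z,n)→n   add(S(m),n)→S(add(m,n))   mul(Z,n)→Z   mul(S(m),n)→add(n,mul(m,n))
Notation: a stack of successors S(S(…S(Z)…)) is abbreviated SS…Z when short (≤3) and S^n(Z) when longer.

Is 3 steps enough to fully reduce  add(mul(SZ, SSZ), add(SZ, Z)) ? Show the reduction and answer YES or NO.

Answer: NO — after 3 steps the term is S(add(add(SZ, mul(Z, SSZ)), add(SZ, Z))), not yet normal

Derivation:
  start: add(mul(SZ, SSZ), add(SZ, Z))
  [1] add(add(SSZ, mul(Z, SSZ)), add(SZ, Z))
  [2] add(S(add(SZ, mul(Z, SSZ))), add(SZ, Z))
  [3] S(add(add(SZ, mul(Z, SSZ)), add(SZ, Z)))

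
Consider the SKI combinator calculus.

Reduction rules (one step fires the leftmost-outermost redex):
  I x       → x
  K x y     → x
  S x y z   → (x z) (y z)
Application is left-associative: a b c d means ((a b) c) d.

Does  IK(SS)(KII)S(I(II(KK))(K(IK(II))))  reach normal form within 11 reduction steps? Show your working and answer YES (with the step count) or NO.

Answer: YES — reaches normal form SK(SK) in 11 ≤ 11 steps

Derivation:
  start: IK(SS)(KII)S(I(II(KK))(K(IK(II))))
  step 1: K(SS)(KII)S(I(II(KK))(K(IK(II))))
  step 2: SSS(I(II(KK))(K(IK(II))))
  step 3: S(I(II(KK))(K(IK(II))))(S(I(II(KK))(K(IK(II)))))
  step 4: S(II(KK)(K(IK(II))))(S(I(II(KK))(K(IK(II)))))
  step 5: S(I(KK)(K(IK(II))))(S(I(II(KK))(K(IK(II)))))
  step 6: S(KK(K(IK(II))))(S(I(II(KK))(K(IK(II)))))
  step 7: SK(S(I(II(KK))(K(IK(II)))))
  step 8: SK(S(II(KK)(K(IK(II)))))
  step 9: SK(S(I(KK)(K(IK(II)))))
  step 10: SK(S(KK(K(IK(II)))))
  step 11: SK(SK)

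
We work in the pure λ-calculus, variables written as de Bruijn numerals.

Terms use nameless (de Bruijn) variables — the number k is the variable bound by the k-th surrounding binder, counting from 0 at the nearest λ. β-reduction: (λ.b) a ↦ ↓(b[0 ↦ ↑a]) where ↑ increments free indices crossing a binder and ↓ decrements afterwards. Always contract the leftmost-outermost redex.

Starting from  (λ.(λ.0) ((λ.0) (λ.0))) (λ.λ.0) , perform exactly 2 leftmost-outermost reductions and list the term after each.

  start: (λ.(λ.0) ((λ.0) (λ.0))) (λ.λ.0)
  step 1: (λ.0) ((λ.0) (λ.0))
  step 2: (λ.0) (λ.0)

Answer: after 2 steps: (λ.0) (λ.0)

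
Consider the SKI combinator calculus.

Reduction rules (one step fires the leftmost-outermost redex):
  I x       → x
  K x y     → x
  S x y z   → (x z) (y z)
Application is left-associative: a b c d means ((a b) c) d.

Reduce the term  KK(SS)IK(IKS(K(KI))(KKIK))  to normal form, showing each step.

Answer: normal form = S(KK)  (in 6 steps)

Working:
  start: KK(SS)IK(IKS(K(KI))(KKIK))
  [1] KIK(IKS(K(KI))(KKIK))
  [2] I(IKS(K(KI))(KKIK))
  [3] IKS(K(KI))(KKIK)
  [4] KS(K(KI))(KKIK)
  [5] S(KKIK)
  [6] S(KK)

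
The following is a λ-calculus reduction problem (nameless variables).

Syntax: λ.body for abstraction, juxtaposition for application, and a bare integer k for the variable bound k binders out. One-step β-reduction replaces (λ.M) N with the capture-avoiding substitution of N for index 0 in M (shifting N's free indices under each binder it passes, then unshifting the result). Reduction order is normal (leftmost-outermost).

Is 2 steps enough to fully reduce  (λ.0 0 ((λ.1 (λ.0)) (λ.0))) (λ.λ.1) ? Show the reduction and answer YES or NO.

  start: (λ.0 0 ((λ.1 (λ.0)) (λ.0))) (λ.λ.1)
  →1  (λ.λ.1) (λ.λ.1) ((λ.(λ.λ.1) (λ.0)) (λ.0))
  →2  (λ.λ.λ.1) ((λ.(λ.λ.1) (λ.0)) (λ.0))

Answer: NO — after 2 steps the term is (λ.λ.λ.1) ((λ.(λ.λ.1) (λ.0)) (λ.0)), not yet normal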